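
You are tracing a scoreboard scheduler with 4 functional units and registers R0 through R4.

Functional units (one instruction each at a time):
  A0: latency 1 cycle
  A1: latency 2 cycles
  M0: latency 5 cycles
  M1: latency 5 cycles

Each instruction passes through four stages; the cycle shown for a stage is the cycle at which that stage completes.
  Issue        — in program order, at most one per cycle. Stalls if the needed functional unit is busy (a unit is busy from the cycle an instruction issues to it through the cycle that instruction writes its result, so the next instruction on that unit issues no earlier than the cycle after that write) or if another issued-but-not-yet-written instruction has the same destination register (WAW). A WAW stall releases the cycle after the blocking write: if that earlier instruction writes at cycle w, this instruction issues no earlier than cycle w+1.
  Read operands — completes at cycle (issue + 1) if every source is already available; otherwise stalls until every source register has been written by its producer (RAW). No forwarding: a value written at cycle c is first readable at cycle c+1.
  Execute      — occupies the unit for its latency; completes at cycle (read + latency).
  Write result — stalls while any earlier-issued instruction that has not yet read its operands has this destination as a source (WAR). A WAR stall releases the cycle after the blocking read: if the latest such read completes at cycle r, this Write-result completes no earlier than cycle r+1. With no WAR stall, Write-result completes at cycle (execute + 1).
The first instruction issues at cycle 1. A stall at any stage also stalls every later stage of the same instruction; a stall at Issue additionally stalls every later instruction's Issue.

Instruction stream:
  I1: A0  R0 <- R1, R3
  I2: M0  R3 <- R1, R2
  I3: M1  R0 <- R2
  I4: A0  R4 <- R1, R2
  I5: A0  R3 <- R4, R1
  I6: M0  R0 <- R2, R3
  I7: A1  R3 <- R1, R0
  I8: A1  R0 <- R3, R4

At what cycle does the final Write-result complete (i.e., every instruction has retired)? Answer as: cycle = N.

[1] I1 issues→A0
[2] I1 reads · I2 issues→M0
[3] I1 exec-done · I2 reads
[4] I1 writes R0
[5] I3 issues→M1
[6] I3 reads · I4 issues→A0
[7] I4 reads
[8] I2 exec-done · I4 exec-done
[9] I2 writes R3 · I4 writes R4
[10] I5 issues→A0
[11] I3 exec-done · I5 reads
[12] I3 writes R0 · I5 exec-done
[13] I5 writes R3 · I6 issues→M0
[14] I6 reads · I7 issues→A1
[19] I6 exec-done
[20] I6 writes R0
[21] I7 reads
[23] I7 exec-done
[24] I7 writes R3
[25] I8 issues→A1
[26] I8 reads
[28] I8 exec-done
[29] I8 writes R0

cycle = 29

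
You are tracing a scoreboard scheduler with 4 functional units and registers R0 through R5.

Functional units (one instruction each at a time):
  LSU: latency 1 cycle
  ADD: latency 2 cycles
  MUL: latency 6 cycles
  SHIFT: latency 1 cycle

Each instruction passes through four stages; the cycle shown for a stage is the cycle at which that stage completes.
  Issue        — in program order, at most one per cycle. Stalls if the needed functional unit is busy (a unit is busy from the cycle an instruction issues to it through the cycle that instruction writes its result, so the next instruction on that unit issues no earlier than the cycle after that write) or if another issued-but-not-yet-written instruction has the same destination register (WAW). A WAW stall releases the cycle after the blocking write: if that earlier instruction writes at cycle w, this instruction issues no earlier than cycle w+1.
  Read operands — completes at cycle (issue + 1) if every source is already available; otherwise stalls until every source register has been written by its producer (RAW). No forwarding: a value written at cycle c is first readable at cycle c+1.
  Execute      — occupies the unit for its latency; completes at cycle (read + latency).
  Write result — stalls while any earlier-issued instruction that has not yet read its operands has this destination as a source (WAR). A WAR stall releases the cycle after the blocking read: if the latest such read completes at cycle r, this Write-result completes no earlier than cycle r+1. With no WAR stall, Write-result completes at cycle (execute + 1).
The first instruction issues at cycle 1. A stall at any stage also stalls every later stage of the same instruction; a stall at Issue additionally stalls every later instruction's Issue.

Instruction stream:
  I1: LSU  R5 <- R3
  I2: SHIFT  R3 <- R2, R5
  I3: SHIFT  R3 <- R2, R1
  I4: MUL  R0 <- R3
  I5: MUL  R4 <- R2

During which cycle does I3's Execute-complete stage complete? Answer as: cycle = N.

cycle = 10

1) issue 1, read 2, done 3, write 4
2) issue 2, read 5, done 6, write 7  <RAW R5: wait I1 write@4>
3) issue 8, read 9, done 10, write 11  <struct: SHIFT busy until I2 writes@7>
4) issue 9, read 12, done 18, write 19  <RAW R3: wait I3 write@11>
5) issue 20, read 21, done 27, write 28  <struct: MUL busy until I4 writes@19>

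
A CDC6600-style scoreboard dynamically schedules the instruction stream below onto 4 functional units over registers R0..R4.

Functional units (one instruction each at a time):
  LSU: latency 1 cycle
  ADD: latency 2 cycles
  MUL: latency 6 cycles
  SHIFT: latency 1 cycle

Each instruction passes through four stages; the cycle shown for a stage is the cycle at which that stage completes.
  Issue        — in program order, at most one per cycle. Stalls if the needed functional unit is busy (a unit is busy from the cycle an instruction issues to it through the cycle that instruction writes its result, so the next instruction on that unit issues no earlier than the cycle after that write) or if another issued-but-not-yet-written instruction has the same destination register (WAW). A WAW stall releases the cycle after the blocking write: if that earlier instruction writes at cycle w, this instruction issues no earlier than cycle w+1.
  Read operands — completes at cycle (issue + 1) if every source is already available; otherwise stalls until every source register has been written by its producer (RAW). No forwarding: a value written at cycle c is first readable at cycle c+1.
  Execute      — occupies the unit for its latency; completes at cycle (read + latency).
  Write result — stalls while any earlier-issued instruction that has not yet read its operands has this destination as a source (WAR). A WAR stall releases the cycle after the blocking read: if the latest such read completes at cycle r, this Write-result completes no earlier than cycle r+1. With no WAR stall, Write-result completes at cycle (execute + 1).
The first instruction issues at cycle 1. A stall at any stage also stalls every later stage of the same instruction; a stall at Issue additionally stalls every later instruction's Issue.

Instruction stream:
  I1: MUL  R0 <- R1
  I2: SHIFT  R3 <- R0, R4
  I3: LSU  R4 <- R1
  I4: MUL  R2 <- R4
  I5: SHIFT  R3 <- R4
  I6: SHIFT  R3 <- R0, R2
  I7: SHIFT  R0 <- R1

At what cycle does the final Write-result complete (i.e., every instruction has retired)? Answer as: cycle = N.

cycle 1: I1 issues→MUL
cycle 2: I1 reads · I2 issues→SHIFT
cycle 3: I3 issues→LSU
cycle 4: I3 reads
cycle 5: I3 exec-done
cycle 8: I1 exec-done
cycle 9: I1 writes R0
cycle 10: I2 reads · I4 issues→MUL
cycle 11: I2 exec-done · I3 writes R4
cycle 12: I2 writes R3 · I4 reads
cycle 13: I5 issues→SHIFT
cycle 14: I5 reads
cycle 15: I5 exec-done
cycle 16: I5 writes R3
cycle 17: I6 issues→SHIFT
cycle 18: I4 exec-done
cycle 19: I4 writes R2
cycle 20: I6 reads
cycle 21: I6 exec-done
cycle 22: I6 writes R3
cycle 23: I7 issues→SHIFT
cycle 24: I7 reads
cycle 25: I7 exec-done
cycle 26: I7 writes R0

cycle = 26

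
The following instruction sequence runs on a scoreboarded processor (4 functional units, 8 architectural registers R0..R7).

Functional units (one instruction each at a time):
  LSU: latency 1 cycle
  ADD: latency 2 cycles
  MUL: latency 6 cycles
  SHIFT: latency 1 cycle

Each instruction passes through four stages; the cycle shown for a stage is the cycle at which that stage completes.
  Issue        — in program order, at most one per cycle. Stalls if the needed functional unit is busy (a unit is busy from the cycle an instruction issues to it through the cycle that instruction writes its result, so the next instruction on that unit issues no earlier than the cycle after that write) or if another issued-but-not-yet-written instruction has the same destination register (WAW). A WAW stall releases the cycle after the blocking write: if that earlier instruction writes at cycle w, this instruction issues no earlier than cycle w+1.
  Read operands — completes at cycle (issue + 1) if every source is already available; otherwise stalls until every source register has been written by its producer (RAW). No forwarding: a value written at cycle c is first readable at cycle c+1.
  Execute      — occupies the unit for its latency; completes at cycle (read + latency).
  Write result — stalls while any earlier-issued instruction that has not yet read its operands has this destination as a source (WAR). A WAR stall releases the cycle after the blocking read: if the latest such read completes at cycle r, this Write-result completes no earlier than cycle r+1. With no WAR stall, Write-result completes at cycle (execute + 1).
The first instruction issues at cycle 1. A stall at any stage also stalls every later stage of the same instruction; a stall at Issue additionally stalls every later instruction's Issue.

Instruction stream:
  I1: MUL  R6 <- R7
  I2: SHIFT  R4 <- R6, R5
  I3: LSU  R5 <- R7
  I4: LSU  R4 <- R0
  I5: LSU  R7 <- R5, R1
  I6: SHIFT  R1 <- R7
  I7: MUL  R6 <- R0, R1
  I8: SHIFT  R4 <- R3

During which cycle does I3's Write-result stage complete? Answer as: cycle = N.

I1: IS=1 RO=2 EX=8 WR=9
I2: IS=2 RO=10 EX=11 WR=12  [RAW R6: wait I1 write@9]
I3: IS=3 RO=4 EX=5 WR=11  [WAR R5: wait I2 read@10]
I4: IS=13 RO=14 EX=15 WR=16  [WAW R4: wait I2 write@12]
I5: IS=17 RO=18 EX=19 WR=20  [struct: LSU busy until I4 writes@16]
I6: IS=18 RO=21 EX=22 WR=23  [RAW R7: wait I5 write@20]
I7: IS=19 RO=24 EX=30 WR=31  [RAW R1: wait I6 write@23]
I8: IS=24 RO=25 EX=26 WR=27  [struct: SHIFT busy until I6 writes@23]

cycle = 11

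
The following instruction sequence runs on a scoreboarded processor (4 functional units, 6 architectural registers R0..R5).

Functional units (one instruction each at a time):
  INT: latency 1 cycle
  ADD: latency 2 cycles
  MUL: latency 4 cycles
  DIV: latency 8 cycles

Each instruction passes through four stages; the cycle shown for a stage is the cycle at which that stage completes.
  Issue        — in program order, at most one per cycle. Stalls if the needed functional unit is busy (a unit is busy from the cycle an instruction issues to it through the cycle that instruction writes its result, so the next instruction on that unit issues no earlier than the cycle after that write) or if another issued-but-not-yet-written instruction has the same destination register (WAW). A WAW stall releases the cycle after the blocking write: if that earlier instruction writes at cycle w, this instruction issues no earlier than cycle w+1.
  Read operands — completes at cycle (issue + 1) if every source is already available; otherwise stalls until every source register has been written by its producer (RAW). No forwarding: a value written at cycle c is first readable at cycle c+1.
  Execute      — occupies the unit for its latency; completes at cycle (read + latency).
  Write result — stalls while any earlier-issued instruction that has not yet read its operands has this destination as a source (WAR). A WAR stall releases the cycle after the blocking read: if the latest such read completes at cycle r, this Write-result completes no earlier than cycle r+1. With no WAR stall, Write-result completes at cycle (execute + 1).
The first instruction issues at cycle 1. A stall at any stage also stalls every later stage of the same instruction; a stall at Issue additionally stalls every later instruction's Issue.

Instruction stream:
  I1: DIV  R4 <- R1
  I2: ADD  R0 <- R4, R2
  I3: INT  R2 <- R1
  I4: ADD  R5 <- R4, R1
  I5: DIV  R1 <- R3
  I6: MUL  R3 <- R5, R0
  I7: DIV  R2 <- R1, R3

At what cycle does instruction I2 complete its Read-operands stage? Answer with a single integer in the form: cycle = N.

cycle = 12

I1  is:1  ro:2  ex:10  wr:11
I2  is:2  ro:12  ex:14  wr:15  — RAW R4: wait I1 write@11
I3  is:3  ro:4  ex:5  wr:13  — WAR R2: wait I2 read@12
I4  is:16  ro:17  ex:19  wr:20  — struct: ADD busy until I2 writes@15
I5  is:17  ro:18  ex:26  wr:27
I6  is:18  ro:21  ex:25  wr:26  — RAW R5: wait I4 write@20
I7  is:28  ro:29  ex:37  wr:38  — struct: DIV busy until I5 writes@27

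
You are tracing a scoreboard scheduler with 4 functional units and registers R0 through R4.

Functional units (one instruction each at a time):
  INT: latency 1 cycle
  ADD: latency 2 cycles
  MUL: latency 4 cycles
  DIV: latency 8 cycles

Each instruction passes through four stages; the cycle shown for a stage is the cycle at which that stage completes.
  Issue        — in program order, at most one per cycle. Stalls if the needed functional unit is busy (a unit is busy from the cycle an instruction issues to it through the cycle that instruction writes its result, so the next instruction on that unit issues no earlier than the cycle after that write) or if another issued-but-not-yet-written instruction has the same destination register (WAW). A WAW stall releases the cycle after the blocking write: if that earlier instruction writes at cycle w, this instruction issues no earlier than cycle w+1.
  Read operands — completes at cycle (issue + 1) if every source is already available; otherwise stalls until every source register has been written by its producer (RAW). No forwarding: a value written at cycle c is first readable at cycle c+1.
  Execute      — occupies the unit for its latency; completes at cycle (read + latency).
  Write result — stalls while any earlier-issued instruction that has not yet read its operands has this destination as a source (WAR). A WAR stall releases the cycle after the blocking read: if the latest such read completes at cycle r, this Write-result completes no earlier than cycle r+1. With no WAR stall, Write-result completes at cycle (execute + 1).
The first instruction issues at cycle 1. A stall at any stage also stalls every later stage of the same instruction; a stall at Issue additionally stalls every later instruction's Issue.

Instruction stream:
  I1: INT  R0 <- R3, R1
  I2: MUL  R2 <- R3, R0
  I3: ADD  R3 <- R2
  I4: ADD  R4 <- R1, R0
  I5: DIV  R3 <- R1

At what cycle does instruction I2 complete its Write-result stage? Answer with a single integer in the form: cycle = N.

1) issue 1, read 2, done 3, write 4
2) issue 2, read 5, done 9, write 10  <RAW R0: wait I1 write@4>
3) issue 3, read 11, done 13, write 14  <RAW R2: wait I2 write@10>
4) issue 15, read 16, done 18, write 19  <struct: ADD busy until I3 writes@14>
5) issue 16, read 17, done 25, write 26

cycle = 10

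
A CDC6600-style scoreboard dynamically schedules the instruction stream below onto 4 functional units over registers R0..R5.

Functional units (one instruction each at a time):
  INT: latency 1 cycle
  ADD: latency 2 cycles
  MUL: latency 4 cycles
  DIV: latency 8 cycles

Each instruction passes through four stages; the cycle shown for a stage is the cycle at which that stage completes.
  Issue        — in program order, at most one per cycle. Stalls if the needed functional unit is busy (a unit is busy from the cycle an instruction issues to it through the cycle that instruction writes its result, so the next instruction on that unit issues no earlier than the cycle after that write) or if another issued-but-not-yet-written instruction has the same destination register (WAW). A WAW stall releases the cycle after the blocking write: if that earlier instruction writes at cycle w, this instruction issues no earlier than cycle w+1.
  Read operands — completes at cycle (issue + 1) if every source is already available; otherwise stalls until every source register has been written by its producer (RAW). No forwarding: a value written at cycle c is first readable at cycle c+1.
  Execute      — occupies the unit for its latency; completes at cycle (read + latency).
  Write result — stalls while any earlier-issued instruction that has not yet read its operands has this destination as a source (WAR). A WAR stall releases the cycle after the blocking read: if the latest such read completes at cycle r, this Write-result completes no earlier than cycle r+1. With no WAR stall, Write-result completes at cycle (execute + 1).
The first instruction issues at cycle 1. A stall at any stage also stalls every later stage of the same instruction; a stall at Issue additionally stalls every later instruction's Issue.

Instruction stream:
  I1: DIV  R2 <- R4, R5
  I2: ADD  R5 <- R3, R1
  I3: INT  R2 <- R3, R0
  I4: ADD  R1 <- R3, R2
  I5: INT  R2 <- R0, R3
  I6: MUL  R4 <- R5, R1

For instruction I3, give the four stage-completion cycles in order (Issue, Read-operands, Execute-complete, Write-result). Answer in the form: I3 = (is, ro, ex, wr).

I3 = (12, 13, 14, 15)

c1: I1→DIV
c2: I1 RO | I2→ADD
c3: I2 RO
c5: I2 EX
c6: I2 WR R5
c10: I1 EX
c11: I1 WR R2
c12: I3→INT
c13: I3 RO | I4→ADD
c14: I3 EX
c15: I3 WR R2
c16: I4 RO | I5→INT
c17: I5 RO | I6→MUL
c18: I4 EX | I5 EX
c19: I4 WR R1 | I5 WR R2
c20: I6 RO
c24: I6 EX
c25: I6 WR R4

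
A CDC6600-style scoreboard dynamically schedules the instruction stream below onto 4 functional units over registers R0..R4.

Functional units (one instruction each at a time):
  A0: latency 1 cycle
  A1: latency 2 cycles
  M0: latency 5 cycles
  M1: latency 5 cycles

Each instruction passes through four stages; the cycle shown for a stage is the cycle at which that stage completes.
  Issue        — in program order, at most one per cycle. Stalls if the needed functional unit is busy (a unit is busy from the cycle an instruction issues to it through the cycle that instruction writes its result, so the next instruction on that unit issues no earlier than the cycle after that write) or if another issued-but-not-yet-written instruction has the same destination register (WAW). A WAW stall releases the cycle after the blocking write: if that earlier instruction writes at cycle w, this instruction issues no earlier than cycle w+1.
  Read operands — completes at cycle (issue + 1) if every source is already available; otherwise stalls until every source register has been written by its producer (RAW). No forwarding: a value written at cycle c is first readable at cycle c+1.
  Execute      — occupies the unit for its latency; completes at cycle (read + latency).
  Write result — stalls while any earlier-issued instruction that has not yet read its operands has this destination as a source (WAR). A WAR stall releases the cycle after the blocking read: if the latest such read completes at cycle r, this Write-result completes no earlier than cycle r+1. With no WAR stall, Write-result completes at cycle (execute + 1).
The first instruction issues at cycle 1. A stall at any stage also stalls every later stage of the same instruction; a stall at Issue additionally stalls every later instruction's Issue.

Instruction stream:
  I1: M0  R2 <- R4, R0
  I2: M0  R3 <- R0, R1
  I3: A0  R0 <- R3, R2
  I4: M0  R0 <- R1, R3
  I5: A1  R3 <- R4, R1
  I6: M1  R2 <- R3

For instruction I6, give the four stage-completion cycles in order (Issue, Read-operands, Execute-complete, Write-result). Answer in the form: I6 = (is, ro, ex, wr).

I6 = (22, 26, 31, 32)

cycle 1: issue I1 (M0)
cycle 2: I1 read-ops
cycle 7: I1 finished on M0
cycle 8: I1→R2
cycle 9: issue I2 (M0)
cycle 10: I2 read-ops | issue I3 (A0)
cycle 15: I2 finished on M0
cycle 16: I2→R3
cycle 17: I3 read-ops
cycle 18: I3 finished on A0
cycle 19: I3→R0
cycle 20: issue I4 (M0)
cycle 21: I4 read-ops | issue I5 (A1)
cycle 22: I5 read-ops | issue I6 (M1)
cycle 24: I5 finished on A1
cycle 25: I5→R3
cycle 26: I4 finished on M0 | I6 read-ops
cycle 27: I4→R0
cycle 31: I6 finished on M1
cycle 32: I6→R2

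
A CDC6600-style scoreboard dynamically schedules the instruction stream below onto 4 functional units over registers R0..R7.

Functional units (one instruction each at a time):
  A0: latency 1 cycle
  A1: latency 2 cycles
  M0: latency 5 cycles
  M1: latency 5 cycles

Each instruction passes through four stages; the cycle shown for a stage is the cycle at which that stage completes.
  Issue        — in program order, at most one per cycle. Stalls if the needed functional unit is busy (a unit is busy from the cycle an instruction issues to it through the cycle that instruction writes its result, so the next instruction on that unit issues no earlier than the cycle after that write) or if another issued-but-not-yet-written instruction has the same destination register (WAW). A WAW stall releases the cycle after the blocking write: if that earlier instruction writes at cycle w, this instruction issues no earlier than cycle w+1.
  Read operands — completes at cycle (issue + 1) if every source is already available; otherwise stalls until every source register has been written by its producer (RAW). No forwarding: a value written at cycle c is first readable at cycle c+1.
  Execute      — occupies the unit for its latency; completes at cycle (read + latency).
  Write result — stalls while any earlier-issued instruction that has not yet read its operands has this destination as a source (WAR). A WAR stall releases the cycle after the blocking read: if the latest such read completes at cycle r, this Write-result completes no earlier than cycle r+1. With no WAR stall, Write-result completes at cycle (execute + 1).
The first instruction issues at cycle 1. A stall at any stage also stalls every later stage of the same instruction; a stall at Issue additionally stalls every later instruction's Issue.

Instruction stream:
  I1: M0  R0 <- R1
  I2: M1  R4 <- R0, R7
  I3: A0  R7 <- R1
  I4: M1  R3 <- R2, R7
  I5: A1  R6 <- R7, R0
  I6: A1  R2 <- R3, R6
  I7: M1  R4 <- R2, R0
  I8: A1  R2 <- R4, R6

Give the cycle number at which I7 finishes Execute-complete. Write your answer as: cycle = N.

cycle = 33

I1: IS=1 RO=2 EX=7 WR=8
I2: IS=2 RO=9 EX=14 WR=15  [RAW R0: wait I1 write@8]
I3: IS=3 RO=4 EX=5 WR=10  [WAR R7: wait I2 read@9]
I4: IS=16 RO=17 EX=22 WR=23  [struct: M1 busy until I2 writes@15]
I5: IS=17 RO=18 EX=20 WR=21
I6: IS=22 RO=24 EX=26 WR=27  [struct: A1 busy until I5 writes@21; RAW R3: wait I4 write@23]
I7: IS=24 RO=28 EX=33 WR=34  [struct: M1 busy until I4 writes@23; RAW R2: wait I6 write@27]
I8: IS=28 RO=35 EX=37 WR=38  [struct: A1 busy until I6 writes@27; RAW R4: wait I7 write@34]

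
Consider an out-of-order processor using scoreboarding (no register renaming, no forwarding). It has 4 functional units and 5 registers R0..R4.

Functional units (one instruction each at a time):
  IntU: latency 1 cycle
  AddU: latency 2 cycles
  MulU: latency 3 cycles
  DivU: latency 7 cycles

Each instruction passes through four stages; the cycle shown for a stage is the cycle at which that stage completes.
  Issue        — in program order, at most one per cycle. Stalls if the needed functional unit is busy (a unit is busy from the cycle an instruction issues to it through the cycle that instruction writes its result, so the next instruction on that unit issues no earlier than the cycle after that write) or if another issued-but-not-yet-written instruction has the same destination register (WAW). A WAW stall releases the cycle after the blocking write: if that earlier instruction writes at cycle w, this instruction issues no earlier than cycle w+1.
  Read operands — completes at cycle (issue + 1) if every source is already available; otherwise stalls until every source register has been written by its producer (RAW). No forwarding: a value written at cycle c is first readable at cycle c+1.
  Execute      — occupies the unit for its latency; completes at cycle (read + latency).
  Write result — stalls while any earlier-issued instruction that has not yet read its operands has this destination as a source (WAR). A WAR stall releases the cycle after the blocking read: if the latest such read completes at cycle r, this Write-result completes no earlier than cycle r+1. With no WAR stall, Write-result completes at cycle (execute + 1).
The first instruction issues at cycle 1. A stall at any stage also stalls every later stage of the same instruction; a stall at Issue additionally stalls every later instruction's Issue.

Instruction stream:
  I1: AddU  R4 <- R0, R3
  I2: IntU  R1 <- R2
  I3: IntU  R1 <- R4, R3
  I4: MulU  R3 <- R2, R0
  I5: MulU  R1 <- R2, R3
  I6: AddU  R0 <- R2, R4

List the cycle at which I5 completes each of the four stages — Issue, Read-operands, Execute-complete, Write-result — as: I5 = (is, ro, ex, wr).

I5 = (13, 14, 17, 18)

  I1 | 1 | 2 | 4 | 5
  I2 | 2 | 3 | 4 | 5
  I3 | 6 | 7 | 8 | 9   struct: IntU busy until I2 writes@5
  I4 | 7 | 8 | 11 | 12
  I5 | 13 | 14 | 17 | 18   struct: MulU busy until I4 writes@12
  I6 | 14 | 15 | 17 | 18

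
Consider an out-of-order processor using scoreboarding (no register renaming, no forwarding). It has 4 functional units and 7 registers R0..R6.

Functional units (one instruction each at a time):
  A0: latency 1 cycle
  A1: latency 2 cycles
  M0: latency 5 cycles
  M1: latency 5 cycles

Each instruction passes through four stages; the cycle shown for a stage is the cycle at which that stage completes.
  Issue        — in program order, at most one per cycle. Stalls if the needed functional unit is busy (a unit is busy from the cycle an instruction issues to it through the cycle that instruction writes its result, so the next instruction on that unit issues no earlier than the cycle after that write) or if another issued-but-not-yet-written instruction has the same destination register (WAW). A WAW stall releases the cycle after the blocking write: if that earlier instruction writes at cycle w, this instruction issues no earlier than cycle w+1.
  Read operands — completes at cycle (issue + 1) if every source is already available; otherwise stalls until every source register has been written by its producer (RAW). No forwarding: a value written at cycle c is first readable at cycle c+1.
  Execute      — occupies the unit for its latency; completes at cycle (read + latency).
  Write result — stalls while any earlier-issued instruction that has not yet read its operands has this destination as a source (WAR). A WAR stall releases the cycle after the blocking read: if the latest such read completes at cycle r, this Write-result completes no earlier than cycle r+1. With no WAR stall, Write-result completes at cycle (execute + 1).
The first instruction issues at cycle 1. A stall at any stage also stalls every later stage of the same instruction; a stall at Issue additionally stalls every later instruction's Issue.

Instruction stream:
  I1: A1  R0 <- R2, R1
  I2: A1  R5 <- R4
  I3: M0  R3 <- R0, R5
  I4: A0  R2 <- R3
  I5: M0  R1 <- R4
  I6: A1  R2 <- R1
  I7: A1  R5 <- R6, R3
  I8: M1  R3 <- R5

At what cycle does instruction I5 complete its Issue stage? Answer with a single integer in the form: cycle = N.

c1: I1→A1
c2: I1 RO
c4: I1 EX
c5: I1 WR R0
c6: I2→A1
c7: I2 RO; I3→M0
c8: I4→A0
c9: I2 EX
c10: I2 WR R5
c11: I3 RO
c16: I3 EX
c17: I3 WR R3
c18: I4 RO; I5→M0
c19: I4 EX; I5 RO
c20: I4 WR R2
c21: I6→A1
c24: I5 EX
c25: I5 WR R1
c26: I6 RO
c28: I6 EX
c29: I6 WR R2
c30: I7→A1
c31: I7 RO; I8→M1
c33: I7 EX
c34: I7 WR R5
c35: I8 RO
c40: I8 EX
c41: I8 WR R3

cycle = 18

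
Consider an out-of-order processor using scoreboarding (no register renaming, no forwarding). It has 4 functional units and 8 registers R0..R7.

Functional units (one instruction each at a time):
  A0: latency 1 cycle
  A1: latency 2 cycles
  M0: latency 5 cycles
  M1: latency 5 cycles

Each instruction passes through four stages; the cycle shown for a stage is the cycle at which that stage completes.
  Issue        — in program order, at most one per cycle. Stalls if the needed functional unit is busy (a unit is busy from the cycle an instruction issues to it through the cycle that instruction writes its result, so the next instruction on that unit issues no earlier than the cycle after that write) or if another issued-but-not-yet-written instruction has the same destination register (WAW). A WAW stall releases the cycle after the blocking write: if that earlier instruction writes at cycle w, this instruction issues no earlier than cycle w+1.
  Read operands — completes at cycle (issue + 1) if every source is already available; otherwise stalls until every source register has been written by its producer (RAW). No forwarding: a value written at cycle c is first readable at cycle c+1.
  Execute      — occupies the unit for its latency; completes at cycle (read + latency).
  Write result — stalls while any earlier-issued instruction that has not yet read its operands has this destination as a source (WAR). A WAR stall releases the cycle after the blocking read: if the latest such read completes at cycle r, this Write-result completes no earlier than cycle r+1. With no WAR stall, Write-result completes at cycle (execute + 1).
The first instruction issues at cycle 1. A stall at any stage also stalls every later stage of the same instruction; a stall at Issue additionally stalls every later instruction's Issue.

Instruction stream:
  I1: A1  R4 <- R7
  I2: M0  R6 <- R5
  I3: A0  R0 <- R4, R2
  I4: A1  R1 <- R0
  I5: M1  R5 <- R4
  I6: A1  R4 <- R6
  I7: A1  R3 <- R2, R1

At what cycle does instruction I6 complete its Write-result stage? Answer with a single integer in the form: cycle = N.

[1] issue I1 (A1)
[2] I1 read-ops | issue I2 (M0)
[3] I2 read-ops | issue I3 (A0)
[4] I1 finished on A1
[5] I1→R4
[6] I3 read-ops | issue I4 (A1)
[7] I3 finished on A0 | issue I5 (M1)
[8] I2 finished on M0 | I3→R0 | I5 read-ops
[9] I2→R6 | I4 read-ops
[11] I4 finished on A1
[12] I4→R1
[13] I5 finished on M1 | issue I6 (A1)
[14] I5→R5 | I6 read-ops
[16] I6 finished on A1
[17] I6→R4
[18] issue I7 (A1)
[19] I7 read-ops
[21] I7 finished on A1
[22] I7→R3

cycle = 17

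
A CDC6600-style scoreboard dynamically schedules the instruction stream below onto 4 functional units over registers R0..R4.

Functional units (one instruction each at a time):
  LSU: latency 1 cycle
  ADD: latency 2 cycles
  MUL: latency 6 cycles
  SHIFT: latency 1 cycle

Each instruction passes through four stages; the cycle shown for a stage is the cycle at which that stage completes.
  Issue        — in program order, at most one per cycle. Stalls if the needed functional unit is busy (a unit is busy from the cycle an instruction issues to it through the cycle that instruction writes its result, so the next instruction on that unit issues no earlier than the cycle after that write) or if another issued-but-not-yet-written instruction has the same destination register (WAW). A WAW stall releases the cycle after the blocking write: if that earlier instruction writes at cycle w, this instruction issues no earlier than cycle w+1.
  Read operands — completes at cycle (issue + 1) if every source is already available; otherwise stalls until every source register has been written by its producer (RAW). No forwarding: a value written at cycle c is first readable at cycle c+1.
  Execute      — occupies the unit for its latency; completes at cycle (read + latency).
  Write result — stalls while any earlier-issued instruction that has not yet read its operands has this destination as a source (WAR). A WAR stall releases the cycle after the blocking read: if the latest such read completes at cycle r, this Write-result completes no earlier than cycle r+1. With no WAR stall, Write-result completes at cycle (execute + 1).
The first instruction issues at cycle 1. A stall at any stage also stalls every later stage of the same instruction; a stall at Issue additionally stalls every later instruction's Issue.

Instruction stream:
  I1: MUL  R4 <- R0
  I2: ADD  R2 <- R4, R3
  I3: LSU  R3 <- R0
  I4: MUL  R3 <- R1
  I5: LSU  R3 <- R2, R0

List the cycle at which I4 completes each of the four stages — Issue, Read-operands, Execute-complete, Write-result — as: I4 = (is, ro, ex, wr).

I1  is:1  ro:2  ex:8  wr:9
I2  is:2  ro:10  ex:12  wr:13  — RAW R4: wait I1 write@9
I3  is:3  ro:4  ex:5  wr:11  — WAR R3: wait I2 read@10
I4  is:12  ro:13  ex:19  wr:20  — WAW R3: wait I3 write@11
I5  is:21  ro:22  ex:23  wr:24  — WAW R3: wait I4 write@20

I4 = (12, 13, 19, 20)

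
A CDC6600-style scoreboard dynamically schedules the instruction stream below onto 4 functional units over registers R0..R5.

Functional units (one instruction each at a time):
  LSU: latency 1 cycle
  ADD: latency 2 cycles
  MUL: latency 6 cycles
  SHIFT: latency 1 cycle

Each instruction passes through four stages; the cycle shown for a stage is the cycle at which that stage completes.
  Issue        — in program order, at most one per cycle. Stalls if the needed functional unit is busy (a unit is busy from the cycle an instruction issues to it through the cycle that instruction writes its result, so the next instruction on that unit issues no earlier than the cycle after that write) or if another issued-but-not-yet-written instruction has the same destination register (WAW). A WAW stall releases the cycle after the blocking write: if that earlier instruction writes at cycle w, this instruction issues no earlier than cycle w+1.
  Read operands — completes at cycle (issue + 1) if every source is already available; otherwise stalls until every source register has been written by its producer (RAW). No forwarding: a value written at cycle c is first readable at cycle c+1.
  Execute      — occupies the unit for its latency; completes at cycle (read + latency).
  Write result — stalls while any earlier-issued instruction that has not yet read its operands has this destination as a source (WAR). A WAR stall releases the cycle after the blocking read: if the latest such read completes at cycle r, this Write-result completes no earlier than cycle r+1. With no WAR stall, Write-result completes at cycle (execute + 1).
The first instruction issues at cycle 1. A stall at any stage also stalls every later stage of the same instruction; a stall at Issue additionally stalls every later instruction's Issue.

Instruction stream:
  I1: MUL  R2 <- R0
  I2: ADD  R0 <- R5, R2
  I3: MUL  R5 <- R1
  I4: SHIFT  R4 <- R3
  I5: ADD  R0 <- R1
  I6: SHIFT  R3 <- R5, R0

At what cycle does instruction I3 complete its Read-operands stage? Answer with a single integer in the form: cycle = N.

cycle = 11

  I1 | 1 | 2 | 8 | 9
  I2 | 2 | 10 | 12 | 13   RAW R2: wait I1 write@9
  I3 | 10 | 11 | 17 | 18   struct: MUL busy until I1 writes@9
  I4 | 11 | 12 | 13 | 14
  I5 | 14 | 15 | 17 | 18   struct: ADD busy until I2 writes@13
  I6 | 15 | 19 | 20 | 21   RAW R5: wait I3 write@18 · RAW R0: wait I5 write@18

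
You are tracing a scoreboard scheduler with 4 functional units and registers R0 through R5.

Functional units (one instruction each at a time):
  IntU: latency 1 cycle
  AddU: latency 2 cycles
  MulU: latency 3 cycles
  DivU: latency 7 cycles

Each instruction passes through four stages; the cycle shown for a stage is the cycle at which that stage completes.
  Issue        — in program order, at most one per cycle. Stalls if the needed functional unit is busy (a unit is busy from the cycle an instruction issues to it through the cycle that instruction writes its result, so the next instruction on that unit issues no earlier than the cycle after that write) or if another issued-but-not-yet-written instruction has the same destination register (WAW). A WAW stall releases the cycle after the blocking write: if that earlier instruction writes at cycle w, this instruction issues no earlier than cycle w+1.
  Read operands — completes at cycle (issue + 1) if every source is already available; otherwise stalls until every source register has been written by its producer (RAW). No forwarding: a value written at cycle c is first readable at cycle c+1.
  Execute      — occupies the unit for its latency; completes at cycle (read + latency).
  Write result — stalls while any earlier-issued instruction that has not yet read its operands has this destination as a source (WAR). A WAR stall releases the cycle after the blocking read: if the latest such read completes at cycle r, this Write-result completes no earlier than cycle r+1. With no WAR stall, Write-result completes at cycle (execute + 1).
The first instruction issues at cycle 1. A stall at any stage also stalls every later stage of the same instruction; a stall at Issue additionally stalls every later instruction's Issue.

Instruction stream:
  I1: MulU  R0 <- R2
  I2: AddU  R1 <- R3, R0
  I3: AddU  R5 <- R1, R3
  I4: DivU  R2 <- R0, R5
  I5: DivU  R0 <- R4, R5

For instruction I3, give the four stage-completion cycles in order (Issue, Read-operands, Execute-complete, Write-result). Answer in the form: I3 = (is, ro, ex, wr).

I3 = (11, 12, 14, 15)

t=1  I1 dispatched to MulU
t=2  I1 operands ready, I2 dispatched to AddU
t=5  I1 complete
t=6  R0←I1
t=7  I2 operands ready
t=9  I2 complete
t=10  R1←I2
t=11  I3 dispatched to AddU
t=12  I3 operands ready, I4 dispatched to DivU
t=14  I3 complete
t=15  R5←I3
t=16  I4 operands ready
t=23  I4 complete
t=24  R2←I4
t=25  I5 dispatched to DivU
t=26  I5 operands ready
t=33  I5 complete
t=34  R0←I5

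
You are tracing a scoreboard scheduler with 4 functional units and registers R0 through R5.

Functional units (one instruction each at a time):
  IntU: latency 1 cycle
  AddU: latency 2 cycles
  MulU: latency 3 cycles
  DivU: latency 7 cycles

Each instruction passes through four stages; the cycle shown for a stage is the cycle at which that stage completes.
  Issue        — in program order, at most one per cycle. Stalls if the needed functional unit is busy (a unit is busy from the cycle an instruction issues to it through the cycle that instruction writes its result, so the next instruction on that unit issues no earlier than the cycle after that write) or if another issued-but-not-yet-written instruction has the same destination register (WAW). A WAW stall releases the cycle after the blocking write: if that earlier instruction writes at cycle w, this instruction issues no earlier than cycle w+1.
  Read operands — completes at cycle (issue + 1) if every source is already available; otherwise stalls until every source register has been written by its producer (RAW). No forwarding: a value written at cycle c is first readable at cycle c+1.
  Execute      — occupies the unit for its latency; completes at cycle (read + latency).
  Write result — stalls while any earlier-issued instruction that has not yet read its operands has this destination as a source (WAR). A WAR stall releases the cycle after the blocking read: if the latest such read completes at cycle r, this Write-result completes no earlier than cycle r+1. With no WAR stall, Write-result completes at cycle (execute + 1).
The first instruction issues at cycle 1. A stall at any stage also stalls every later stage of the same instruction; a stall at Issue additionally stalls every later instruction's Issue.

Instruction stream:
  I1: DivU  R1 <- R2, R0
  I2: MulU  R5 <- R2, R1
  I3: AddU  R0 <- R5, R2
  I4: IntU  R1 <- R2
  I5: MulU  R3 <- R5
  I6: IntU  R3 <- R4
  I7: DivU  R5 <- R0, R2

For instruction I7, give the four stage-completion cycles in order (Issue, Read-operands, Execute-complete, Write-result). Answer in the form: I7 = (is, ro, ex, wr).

  I1 | 1 | 2 | 9 | 10
  I2 | 2 | 11 | 14 | 15   RAW R1: wait I1 write@10
  I3 | 3 | 16 | 18 | 19   RAW R5: wait I2 write@15
  I4 | 11 | 12 | 13 | 14   WAW R1: wait I1 write@10
  I5 | 16 | 17 | 20 | 21   struct: MulU busy until I2 writes@15
  I6 | 22 | 23 | 24 | 25   WAW R3: wait I5 write@21
  I7 | 23 | 24 | 31 | 32

I7 = (23, 24, 31, 32)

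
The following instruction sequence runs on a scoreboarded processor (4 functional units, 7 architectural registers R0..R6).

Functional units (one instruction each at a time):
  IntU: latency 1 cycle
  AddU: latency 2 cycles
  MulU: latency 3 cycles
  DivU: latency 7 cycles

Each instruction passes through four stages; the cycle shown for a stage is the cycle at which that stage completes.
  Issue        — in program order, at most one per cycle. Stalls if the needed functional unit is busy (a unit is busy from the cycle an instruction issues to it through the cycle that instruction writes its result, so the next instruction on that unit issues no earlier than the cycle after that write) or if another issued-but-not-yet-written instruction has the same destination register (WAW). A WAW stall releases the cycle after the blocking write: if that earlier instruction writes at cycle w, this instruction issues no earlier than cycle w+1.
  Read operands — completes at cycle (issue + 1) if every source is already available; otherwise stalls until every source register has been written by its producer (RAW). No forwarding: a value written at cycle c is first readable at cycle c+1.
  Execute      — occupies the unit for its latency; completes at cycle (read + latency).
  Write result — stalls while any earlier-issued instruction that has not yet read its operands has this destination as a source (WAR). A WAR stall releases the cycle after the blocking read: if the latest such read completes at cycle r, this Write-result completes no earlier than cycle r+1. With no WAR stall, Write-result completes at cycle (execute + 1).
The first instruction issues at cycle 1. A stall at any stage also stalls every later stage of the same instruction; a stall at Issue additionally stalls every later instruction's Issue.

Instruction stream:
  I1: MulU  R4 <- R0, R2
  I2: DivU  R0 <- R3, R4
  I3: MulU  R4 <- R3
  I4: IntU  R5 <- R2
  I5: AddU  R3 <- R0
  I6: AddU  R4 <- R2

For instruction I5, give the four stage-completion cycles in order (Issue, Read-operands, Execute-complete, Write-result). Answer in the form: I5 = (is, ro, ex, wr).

c1: I1 dispatched to MulU
c2: I1 operands ready, I2 dispatched to DivU
c5: I1 complete
c6: R4←I1
c7: I2 operands ready, I3 dispatched to MulU
c8: I3 operands ready, I4 dispatched to IntU
c9: I4 operands ready, I5 dispatched to AddU
c10: I4 complete
c11: I3 complete, R5←I4
c12: R4←I3
c14: I2 complete
c15: R0←I2
c16: I5 operands ready
c18: I5 complete
c19: R3←I5
c20: I6 dispatched to AddU
c21: I6 operands ready
c23: I6 complete
c24: R4←I6

I5 = (9, 16, 18, 19)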